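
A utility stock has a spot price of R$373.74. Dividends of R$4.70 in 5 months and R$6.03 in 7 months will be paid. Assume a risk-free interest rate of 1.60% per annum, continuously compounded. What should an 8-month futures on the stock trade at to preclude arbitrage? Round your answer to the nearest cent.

R$366.99

PV(dividends) I = 4.70·e^(−0.0160·5/12) + 6.03·e^(−0.0160·7/12)
I = 4.6688 + 5.9740 = 10.6428
F = (S − I)·e^(rT) = (373.74 − 10.6428) · e^(0.0160·8/12)
= 363.0972 · e^0.010667 = 363.0972 × 1.010724 = R$366.99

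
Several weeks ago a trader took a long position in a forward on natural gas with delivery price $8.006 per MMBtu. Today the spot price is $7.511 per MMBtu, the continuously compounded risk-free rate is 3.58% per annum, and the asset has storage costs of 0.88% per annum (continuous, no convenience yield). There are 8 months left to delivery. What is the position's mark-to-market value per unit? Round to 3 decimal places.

-$0.262 per MMBtu

Current fair forward for the remaining 8 months: F = S·e^((r + u)·T), (r + u) = 0.0358 + 0.0088 = 0.0446
F = 7.511 · e^(0.0446 × 8/12) = 7.511 × 1.030180 = 7.7377
Value of long forward = (F − K)·e^(−rT) = (7.7377 − 8.006) · e^(−0.0358·8/12)
= -0.2683 × 0.976416 = -0.262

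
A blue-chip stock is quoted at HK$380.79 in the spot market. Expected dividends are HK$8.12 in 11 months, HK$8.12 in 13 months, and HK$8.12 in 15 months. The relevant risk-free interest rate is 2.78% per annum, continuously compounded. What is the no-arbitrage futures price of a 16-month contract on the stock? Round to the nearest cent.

PV(dividends) I = 8.12·e^(−0.0278·11/12) + 8.12·e^(−0.0278·13/12) + 8.12·e^(−0.0278·15/12)
I = 7.9157 + 7.8791 + 7.8427 = 23.6375
F = (S − I)·e^(rT) = (380.79 − 23.6375) · e^(0.0278·16/12)
= 357.1525 · e^0.037067 = 357.1525 × 1.037763 = HK$370.64

HK$370.64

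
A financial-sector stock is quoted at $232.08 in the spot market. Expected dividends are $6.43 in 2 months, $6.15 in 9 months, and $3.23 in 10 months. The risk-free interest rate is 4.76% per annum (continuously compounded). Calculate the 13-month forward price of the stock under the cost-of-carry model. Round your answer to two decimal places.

PV(dividends) I = 6.43·e^(−0.0476·2/12) + 6.15·e^(−0.0476·9/12) + 3.23·e^(−0.0476·10/12)
I = 6.3792 + 5.9343 + 3.1044 = 15.4179
F = (S − I)·e^(rT) = (232.08 − 15.4179) · e^(0.0476·13/12)
= 216.6621 · e^0.051567 = 216.6621 × 1.052920 = $228.13

$228.13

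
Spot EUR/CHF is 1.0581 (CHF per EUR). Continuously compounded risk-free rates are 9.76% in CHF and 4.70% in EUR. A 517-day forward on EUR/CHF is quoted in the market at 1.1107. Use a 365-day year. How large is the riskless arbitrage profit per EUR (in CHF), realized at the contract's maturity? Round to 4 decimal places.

Fair forward: F* = S·e^(carry·T), with carry = (r_CHF − r_EUR) = 0.0976 − 0.0470 = 0.0506
F* = 1.0581 · e^(0.0506 × 517/365) = 1.0581 · e^0.071672 = 1.0581 × 1.074303 = 1.1367
Market 1.1107 < fair 1.1367: forward underpriced → reverse cash-and-carry (short spot, go long the forward).
At maturity, profit = |F_mkt − F*| = |1.1107 − 1.1367| = 0.0260 per EUR (in CHF)

0.0260 per EUR (in CHF)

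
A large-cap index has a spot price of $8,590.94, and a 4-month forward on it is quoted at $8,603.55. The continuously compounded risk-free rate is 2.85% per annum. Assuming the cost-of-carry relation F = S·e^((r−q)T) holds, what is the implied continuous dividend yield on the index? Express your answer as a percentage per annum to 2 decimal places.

2.41%

From F = S·e^((r−q)T): (r − q) = ln(F/S)/T
ln(8603.55/8590.94) = ln(1.001468) = 0.001467
(r − q) = 0.001467 / (4/12) = 0.004401
q = r − ln(F/S)/T = 0.0285 − 0.004401 = 0.024099
q = 2.41%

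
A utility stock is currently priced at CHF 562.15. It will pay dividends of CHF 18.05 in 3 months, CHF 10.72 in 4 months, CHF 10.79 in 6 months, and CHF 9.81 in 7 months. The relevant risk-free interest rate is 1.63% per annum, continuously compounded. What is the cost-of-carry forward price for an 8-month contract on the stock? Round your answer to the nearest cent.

PV(dividends) I = 18.05·e^(−0.0163·3/12) + 10.72·e^(−0.0163·4/12) + 10.79·e^(−0.0163·6/12) + 9.81·e^(−0.0163·7/12)
I = 17.9766 + 10.6619 + 10.7024 + 9.7172 = 49.0581
F = (S − I)·e^(rT) = (562.15 − 49.0581) · e^(0.0163·8/12)
= 513.0919 · e^0.010867 = 513.0919 × 1.010926 = CHF 518.70

CHF 518.70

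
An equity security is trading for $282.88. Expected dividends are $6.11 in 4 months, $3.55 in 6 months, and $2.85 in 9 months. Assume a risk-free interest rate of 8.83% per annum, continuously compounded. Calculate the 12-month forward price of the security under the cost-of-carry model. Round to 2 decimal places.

PV(dividends) I = 6.11·e^(−0.0883·4/12) + 3.55·e^(−0.0883·6/12) + 2.85·e^(−0.0883·9/12)
I = 5.9328 + 3.3967 + 2.6674 = 11.9969
F = (S − I)·e^(rT) = (282.88 − 11.9969) · e^(0.0883·12/12)
= 270.8831 · e^0.088300 = 270.8831 × 1.092316 = $295.89

$295.89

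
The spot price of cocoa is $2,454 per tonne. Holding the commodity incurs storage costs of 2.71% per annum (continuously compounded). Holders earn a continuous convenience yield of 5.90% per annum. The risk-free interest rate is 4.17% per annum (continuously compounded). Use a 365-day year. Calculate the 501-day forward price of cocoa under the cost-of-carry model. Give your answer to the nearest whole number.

Net carry = r + u − y = 0.0417 + 0.0271 − 0.0590 = 0.0098
F = S·e^((r+u−y)T) = 2454 · e^(0.0098 × 501/365) = 2454 · e^0.013452
= 2454 × 1.013543 = $2,487 per tonne

$2,487 per tonne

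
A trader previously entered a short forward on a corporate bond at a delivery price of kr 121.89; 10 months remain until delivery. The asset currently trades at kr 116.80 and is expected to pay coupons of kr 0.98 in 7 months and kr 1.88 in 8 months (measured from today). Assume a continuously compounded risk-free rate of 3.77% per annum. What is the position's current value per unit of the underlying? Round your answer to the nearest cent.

kr 4.11

PV(remaining coupons) I = 0.98·e^(−0.0377·7/12) + 1.88·e^(−0.0377·8/12) = 2.7920
Current forward F = (S − I)·e^(rT) = (116.80 − 2.7920)·e^(0.0377·10/12) = 114.0080 × 1.031915 = 117.6466
Value (long) = (F − K)·e^(−rT) = (117.6466 − 121.89) × 0.969072 = -4.1122
Short position value = −(long value) = kr 4.11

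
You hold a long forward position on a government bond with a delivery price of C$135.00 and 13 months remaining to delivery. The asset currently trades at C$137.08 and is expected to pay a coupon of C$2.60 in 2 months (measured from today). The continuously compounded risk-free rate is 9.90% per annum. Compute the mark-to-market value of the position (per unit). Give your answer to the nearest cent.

PV(remaining coupons) I = 2.60·e^(−0.0990·2/12) = 2.5575
Current forward F = (S − I)·e^(rT) = (137.08 − 2.5575)·e^(0.0990·13/12) = 134.5225 × 1.113213 = 149.7522
Value (long) = (F − K)·e^(−rT) = (149.7522 − 135.00) × 0.898301 = 13.2519
Value = C$13.25

C$13.25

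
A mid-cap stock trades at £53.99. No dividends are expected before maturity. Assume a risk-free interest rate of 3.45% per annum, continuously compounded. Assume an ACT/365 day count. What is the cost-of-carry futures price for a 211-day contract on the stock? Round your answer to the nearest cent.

£55.08

F = S·e^(rT) = 53.99 · e^(0.0345 × 211/365)
= 53.99 · e^0.019944 = 53.99 × 1.020144
F = £55.08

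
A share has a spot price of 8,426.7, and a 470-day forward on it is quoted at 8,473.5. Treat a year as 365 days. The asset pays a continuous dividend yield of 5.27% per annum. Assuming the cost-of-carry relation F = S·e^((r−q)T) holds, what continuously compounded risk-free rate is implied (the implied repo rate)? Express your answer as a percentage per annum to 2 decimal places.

From F = S·e^((r−q)T): (r − q) = ln(F/S)/T
ln(8473.5/8426.7) = ln(1.005554) = 0.005539
(r − q) = 0.005539 / (470/365) = 0.004302
r = ln(F/S)/T + q = 0.004302 + 0.0527 = 0.057002
r = 5.70%

5.70%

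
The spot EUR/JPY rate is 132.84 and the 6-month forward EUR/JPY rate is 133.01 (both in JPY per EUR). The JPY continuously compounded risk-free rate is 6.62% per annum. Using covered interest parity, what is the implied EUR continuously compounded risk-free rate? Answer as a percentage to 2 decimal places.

6.36%

F = S·e^((r_JPY − r_EUR)T) ⇒ r_EUR = r_JPY − ln(F/S)/T
ln(133.01/132.84) = 0.001279; /(6/12) = 0.002558
r_EUR = 0.0662 − 0.002558 = 0.063642
r_EUR = 6.36%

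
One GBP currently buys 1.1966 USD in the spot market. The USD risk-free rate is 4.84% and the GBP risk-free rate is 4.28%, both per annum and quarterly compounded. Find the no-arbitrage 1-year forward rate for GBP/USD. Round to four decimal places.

By covered interest parity, F = S · (1+r_USD/4)^(4T) / (1+r_GBP/4)^(4T)
= 1.1966 × 1.049286 / 1.043492 = 1.1966 × 1.005553
F = 1.2032 USD per GBP

1.2032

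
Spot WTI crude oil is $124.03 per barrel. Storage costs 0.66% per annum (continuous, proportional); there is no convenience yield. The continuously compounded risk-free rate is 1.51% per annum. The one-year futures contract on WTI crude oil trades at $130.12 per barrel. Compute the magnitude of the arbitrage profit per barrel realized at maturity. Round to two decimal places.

$3.37 per barrel

Fair futures: F* = S·e^(carry·T), with carry = (r + u) = 0.0151 + 0.0066 = 0.0217
F* = 124.03 · e^(0.0217 × 12/12) = 124.03 · e^0.021700 = 124.03 × 1.021937 = $126.7508
Market $130.12 > fair $126.7508: forward overpriced → cash-and-carry (buy spot, short the forward).
At maturity, profit = |F_mkt − F*| = |130.12 − 126.7508| = $3.37 per barrel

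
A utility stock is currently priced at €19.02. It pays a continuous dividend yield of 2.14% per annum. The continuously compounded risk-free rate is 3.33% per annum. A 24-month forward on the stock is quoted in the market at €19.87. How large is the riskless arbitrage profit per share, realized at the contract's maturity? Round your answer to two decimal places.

Fair forward: F* = S·e^(carry·T), with carry = (r − q) = 0.0333 − 0.0214 = 0.0119
F* = 19.02 · e^(0.0119 × 24/12) = 19.02 · e^0.023800 = 19.02 × 1.024085 = €19.4781
Market €19.87 > fair €19.4781: forward overpriced → cash-and-carry (buy spot, short the forward).
At maturity, profit = |F_mkt − F*| = |19.87 − 19.4781| = €0.39 per share

€0.39 per share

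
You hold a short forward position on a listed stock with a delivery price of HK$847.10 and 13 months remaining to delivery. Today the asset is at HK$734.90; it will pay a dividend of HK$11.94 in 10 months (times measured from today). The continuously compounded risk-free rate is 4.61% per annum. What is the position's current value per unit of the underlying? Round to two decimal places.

PV(remaining dividends) I = 11.94·e^(−0.0461·10/12) = 11.4900
Current forward F = (S − I)·e^(rT) = (734.90 − 11.4900)·e^(0.0461·13/12) = 723.4100 × 1.051210 = 760.4558
Value (long) = (F − K)·e^(−rT) = (760.4558 − 847.10) × 0.951285 = -82.4233
Short position value = −(long value) = HK$82.42

HK$82.42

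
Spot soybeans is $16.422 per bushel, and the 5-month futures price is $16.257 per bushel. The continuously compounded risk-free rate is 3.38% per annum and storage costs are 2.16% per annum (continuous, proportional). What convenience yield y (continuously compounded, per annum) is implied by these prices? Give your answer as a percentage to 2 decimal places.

7.96%

F = S·e^((r+u−y)T) ⇒ (r+u−y) = ln(F/S)/T
ln(16.257/16.422) = -0.010098; /T ⇒ -0.024235
y = r + u − ln(F/S)/T = 0.0338 + 0.0216 + 0.024235 = 0.079635
y = 7.96%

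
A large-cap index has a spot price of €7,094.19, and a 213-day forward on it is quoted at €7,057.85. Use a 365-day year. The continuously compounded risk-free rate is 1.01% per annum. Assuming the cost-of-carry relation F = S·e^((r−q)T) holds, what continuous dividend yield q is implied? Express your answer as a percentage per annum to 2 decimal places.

1.89%

From F = S·e^((r−q)T): (r − q) = ln(F/S)/T
ln(7057.85/7094.19) = ln(0.994877) = -0.005136
(r − q) = -0.005136 / (213/365) = -0.008801
q = r − ln(F/S)/T = 0.0101 + 0.008801 = 0.018901
q = 1.89%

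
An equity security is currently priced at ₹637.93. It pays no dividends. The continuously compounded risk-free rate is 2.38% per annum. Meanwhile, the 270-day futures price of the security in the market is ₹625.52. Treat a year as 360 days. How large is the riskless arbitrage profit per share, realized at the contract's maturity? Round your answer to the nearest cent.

₹23.90 per share

Fair futures: F* = S·e^(carry·T), with carry = r = 0.0238
F* = 637.93 · e^(0.0238 × 270/360) = 637.93 · e^0.017850 = 637.93 × 1.018010 = ₹649.4191
Market ₹625.52 < fair ₹649.4191: forward underpriced → reverse cash-and-carry (short spot, go long the forward).
At maturity, profit = |F_mkt − F*| = |625.52 − 649.4191| = ₹23.90 per share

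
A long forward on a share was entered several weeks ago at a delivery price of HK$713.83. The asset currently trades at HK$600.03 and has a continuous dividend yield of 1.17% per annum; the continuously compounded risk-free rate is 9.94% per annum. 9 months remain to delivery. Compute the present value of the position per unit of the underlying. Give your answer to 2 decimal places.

-HK$67.76

Current fair forward for the remaining 9 months: F = S·e^((r − q)·T), (r − q) = 0.0994 − 0.0117 = 0.0877
F = 600.03 · e^(0.0877 × 9/12) = 600.03 × 1.067986 = 640.8236
Value of long forward = (F − K)·e^(−rT) = (640.8236 − 713.83) · e^(−0.0994·9/12)
= -73.0064 × 0.928161 = -67.76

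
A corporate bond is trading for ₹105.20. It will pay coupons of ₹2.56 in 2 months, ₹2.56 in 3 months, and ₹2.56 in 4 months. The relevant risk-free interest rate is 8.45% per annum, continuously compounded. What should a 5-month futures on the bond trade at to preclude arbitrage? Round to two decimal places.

PV(coupons) I = 2.56·e^(−0.0845·2/12) + 2.56·e^(−0.0845·3/12) + 2.56·e^(−0.0845·4/12)
I = 2.5242 + 2.5065 + 2.4889 = 7.5196
F = (S − I)·e^(rT) = (105.20 − 7.5196) · e^(0.0845·5/12)
= 97.6804 · e^0.035208 = 97.6804 × 1.035835 = ₹101.18

₹101.18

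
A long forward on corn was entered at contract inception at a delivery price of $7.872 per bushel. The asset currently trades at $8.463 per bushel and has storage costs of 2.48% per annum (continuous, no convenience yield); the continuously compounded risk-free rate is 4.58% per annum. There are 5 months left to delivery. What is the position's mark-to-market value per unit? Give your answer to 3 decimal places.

Current fair forward for the remaining 5 months: F = S·e^((r + u)·T), (r + u) = 0.0458 + 0.0248 = 0.0706
F = 8.463 · e^(0.0706 × 5/12) = 8.463 × 1.029854 = 8.7157
Value of long forward = (F − K)·e^(−rT) = (8.7157 − 7.872) · e^(−0.0458·5/12)
= 0.8437 × 0.981098 = 0.828

$0.828 per bushel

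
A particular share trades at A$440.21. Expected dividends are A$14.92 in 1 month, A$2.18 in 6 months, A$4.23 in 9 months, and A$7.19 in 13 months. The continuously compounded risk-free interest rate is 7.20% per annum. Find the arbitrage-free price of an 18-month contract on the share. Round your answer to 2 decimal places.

PV(dividends) I = 14.92·e^(−0.0720·1/12) + 2.18·e^(−0.0720·6/12) + 4.23·e^(−0.0720·9/12) + 7.19·e^(−0.0720·13/12)
I = 14.8307 + 2.1029 + 4.0076 + 6.6505 = 27.5917
F = (S − I)·e^(rT) = (440.21 − 27.5917) · e^(0.0720·18/12)
= 412.6183 · e^0.108000 = 412.6183 × 1.114048 = A$459.68

A$459.68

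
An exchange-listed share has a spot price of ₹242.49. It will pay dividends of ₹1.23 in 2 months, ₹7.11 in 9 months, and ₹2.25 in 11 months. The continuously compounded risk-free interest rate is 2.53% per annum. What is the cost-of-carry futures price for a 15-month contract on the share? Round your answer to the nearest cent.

PV(dividends) I = 1.23·e^(−0.0253·2/12) + 7.11·e^(−0.0253·9/12) + 2.25·e^(−0.0253·11/12)
I = 1.2248 + 6.9764 + 2.1984 = 10.3996
F = (S − I)·e^(rT) = (242.49 − 10.3996) · e^(0.0253·15/12)
= 232.0904 · e^0.031625 = 232.0904 × 1.032130 = ₹239.55

₹239.55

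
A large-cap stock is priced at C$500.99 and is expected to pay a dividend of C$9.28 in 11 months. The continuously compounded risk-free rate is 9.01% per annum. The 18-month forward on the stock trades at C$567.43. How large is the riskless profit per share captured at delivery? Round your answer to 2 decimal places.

C$3.72 per share

PV(dividends) I = 9.28·e^(−0.0901·11/12) = 8.5443
Fair forward F* = (S − I)·e^(rT) = (500.99 − 8.5443)·e^0.135150 = 492.4457 × 1.144708 = 563.7065
Market C$567.43 > fair 563.7065: forward overpriced → cash-and-carry (borrow at r, buy the stock and collect the dividends, short the forward).
Profit at T = |F_mkt − F*| = |567.43 − 563.7065| = C$3.72 per share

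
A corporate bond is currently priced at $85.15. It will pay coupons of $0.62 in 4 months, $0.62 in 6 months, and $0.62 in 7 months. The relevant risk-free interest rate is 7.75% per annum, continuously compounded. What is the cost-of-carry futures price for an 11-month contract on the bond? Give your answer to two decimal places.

PV(coupons) I = 0.62·e^(−0.0775·4/12) + 0.62·e^(−0.0775·6/12) + 0.62·e^(−0.0775·7/12)
I = 0.6042 + 0.5964 + 0.5926 = 1.7932
F = (S − I)·e^(rT) = (85.15 − 1.7932) · e^(0.0775·11/12)
= 83.3568 · e^0.071042 = 83.3568 × 1.073626 = $89.49

$89.49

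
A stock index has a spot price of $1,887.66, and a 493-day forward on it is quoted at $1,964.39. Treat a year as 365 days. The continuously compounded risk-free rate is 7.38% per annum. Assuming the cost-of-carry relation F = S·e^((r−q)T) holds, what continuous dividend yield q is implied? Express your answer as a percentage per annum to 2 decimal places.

4.43%

From F = S·e^((r−q)T): (r − q) = ln(F/S)/T
ln(1964.39/1887.66) = ln(1.040648) = 0.039844
(r − q) = 0.039844 / (493/365) = 0.029499
q = r − ln(F/S)/T = 0.0738 − 0.029499 = 0.044301
q = 4.43%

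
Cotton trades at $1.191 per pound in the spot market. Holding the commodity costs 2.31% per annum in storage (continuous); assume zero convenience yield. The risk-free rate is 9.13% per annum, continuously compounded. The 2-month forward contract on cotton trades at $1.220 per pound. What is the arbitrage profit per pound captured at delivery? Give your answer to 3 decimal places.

Fair forward: F* = S·e^(carry·T), with carry = (r + u) = 0.0913 + 0.0231 = 0.1144
F* = 1.191 · e^(0.1144 × 2/12) = 1.191 · e^0.019067 = 1.191 × 1.019250 = $1.2139
Market $1.220 > fair $1.2139: forward overpriced → cash-and-carry (buy spot, short the forward).
At maturity, profit = |F_mkt − F*| = |1.220 − 1.2139| = $0.006 per pound

$0.006 per pound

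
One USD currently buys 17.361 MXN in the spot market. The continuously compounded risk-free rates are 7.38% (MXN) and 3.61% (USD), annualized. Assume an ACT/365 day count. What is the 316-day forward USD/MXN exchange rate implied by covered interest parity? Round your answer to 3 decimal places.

F = S·e^((r_MXN − r_USD)T) = 17.361 · e^((0.0738 − 0.0361) × 316/365)
= 17.361 · e^0.032639 = 17.361 × 1.033177
F = 17.937 MXN per USD

17.937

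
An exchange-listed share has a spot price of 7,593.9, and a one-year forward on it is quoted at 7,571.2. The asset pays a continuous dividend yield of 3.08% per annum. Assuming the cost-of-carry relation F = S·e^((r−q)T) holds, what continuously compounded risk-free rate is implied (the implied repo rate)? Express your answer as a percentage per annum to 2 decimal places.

2.78%

From F = S·e^((r−q)T): (r − q) = ln(F/S)/T
ln(7571.2/7593.9) = ln(0.997011) = -0.002993
(r − q) = -0.002993 / (12/12) = -0.002993
r = ln(F/S)/T + q = -0.002993 + 0.0308 = 0.027807
r = 2.78%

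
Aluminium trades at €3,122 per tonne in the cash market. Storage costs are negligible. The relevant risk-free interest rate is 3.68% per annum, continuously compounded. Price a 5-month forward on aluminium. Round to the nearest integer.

F = S·e^(rT) = 3122 · e^(0.0368 × 5/12) = 3122 · e^0.015333
= 3122 × 1.015451 = €3,170 per tonne

€3,170 per tonne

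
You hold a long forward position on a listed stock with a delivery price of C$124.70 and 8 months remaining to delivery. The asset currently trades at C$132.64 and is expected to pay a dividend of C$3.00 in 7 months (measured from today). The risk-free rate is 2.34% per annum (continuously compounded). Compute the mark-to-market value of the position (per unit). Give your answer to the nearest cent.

PV(remaining dividends) I = 3.00·e^(−0.0234·7/12) = 2.9593
Current forward F = (S − I)·e^(rT) = (132.64 − 2.9593)·e^(0.0234·8/12) = 129.6807 × 1.015722 = 131.7195
Value (long) = (F − K)·e^(−rT) = (131.7195 − 124.70) × 0.984521 = 6.9108
Value = C$6.91

C$6.91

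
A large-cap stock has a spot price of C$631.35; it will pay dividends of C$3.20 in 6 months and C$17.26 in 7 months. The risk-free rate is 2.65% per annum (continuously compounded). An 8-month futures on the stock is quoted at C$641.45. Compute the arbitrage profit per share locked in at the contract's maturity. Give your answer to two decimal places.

C$19.36 per share

PV(dividends) I = 3.20·e^(−0.0265·6/12) + 17.26·e^(−0.0265·7/12) = 20.1531
Fair futures F* = (S − I)·e^(rT) = (631.35 − 20.1531)·e^0.017667 = 611.1969 × 1.017824 = 622.0909
Market C$641.45 > fair 622.0909: forward overpriced → cash-and-carry (borrow at r, buy the stock and collect the dividends, short the forward).
Profit at T = |F_mkt − F*| = |641.45 − 622.0909| = C$19.36 per share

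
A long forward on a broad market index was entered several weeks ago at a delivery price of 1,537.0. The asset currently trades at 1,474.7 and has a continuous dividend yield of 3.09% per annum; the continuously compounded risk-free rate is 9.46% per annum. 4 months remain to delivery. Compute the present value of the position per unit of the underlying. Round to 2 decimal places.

-29.70

Current fair forward for the remaining 4 months: F = S·e^((r − q)·T), (r − q) = 0.0946 − 0.0309 = 0.0637
F = 1474.7 · e^(0.0637 × 4/12) = 1474.7 × 1.02146036 = 1506.3476
Value of long forward = (F − K)·e^(−rT) = (1506.3476 − 1537.0) · e^(−0.0946·4/12)
= -30.6524 × 0.96895866 = -29.70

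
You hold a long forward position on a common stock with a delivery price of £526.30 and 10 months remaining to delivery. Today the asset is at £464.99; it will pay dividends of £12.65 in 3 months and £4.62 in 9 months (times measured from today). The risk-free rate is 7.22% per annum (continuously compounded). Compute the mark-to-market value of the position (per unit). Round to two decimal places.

-£47.38

PV(remaining dividends) I = 12.65·e^(−0.0722·3/12) + 4.62·e^(−0.0722·9/12) = 16.8002
Current forward F = (S − I)·e^(rT) = (464.99 − 16.8002)·e^(0.0722·10/12) = 448.1898 × 1.062014 = 475.9838
Value (long) = (F − K)·e^(−rT) = (475.9838 − 526.30) × 0.941608 = -47.3781
Value = -£47.38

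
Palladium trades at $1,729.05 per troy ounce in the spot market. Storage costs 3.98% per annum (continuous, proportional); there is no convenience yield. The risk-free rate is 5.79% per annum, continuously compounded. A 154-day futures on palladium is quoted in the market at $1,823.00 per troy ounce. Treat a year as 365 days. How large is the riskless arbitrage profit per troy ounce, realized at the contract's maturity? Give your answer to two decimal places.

$21.19 per troy ounce

Fair futures: F* = S·e^(carry·T), with carry = (r + u) = 0.0579 + 0.0398 = 0.0977
F* = 1729.05 · e^(0.0977 × 154/365) = 1729.05 · e^0.04122137 = 1729.05 × 1.04208277 = $1801.8132
Market $1823.00 > fair $1801.8132: forward overpriced → cash-and-carry (buy spot, short the forward).
At maturity, profit = |F_mkt − F*| = |1823.00 − 1801.8132| = $21.19 per troy ounce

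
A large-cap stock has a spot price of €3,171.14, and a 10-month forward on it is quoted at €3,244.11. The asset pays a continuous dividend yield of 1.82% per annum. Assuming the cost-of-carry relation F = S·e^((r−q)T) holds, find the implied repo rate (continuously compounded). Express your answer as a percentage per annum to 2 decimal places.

4.55%

From F = S·e^((r−q)T): (r − q) = ln(F/S)/T
ln(3244.11/3171.14) = ln(1.023011) = 0.022750
(r − q) = 0.022750 / (10/12) = 0.027300
r = ln(F/S)/T + q = 0.027300 + 0.0182 = 0.045500
r = 4.55%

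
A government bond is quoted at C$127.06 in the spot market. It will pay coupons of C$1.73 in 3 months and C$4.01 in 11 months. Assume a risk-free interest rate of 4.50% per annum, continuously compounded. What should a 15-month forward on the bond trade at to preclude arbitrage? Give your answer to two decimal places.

C$128.53

PV(coupons) I = 1.73·e^(−0.0450·3/12) + 4.01·e^(−0.0450·11/12)
I = 1.7106 + 3.8480 = 5.5586
F = (S − I)·e^(rT) = (127.06 − 5.5586) · e^(0.0450·15/12)
= 121.5014 · e^0.056250 = 121.5014 × 1.057862 = C$128.53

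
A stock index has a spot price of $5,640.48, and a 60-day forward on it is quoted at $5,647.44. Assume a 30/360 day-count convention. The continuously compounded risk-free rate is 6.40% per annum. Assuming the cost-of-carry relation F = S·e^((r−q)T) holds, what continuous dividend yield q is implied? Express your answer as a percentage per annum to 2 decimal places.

From F = S·e^((r−q)T): (r − q) = ln(F/S)/T
ln(5647.44/5640.48) = ln(1.001234) = 0.001233
(r − q) = 0.001233 / (60/360) = 0.007398
q = r − ln(F/S)/T = 0.0640 − 0.007398 = 0.056602
q = 5.66%

5.66%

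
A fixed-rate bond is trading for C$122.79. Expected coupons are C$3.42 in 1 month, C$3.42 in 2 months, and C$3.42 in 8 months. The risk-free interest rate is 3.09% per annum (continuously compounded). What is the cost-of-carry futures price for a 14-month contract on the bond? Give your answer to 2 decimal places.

C$116.76

PV(coupons) I = 3.42·e^(−0.0309·1/12) + 3.42·e^(−0.0309·2/12) + 3.42·e^(−0.0309·8/12)
I = 3.4112 + 3.4024 + 3.3503 = 10.1639
F = (S − I)·e^(rT) = (122.79 − 10.1639) · e^(0.0309·14/12)
= 112.6261 · e^0.036050 = 112.6261 × 1.036708 = C$116.76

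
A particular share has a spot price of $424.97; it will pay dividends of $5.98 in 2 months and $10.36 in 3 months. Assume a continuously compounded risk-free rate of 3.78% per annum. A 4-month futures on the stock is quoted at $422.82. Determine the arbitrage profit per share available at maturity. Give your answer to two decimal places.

$8.87 per share

PV(dividends) I = 5.98·e^(−0.0378·2/12) + 10.36·e^(−0.0378·3/12) = 16.2050
Fair futures F* = (S − I)·e^(rT) = (424.97 − 16.2050)·e^0.012600 = 408.7650 × 1.012680 = 413.9481
Market $422.82 > fair 413.9481: forward overpriced → cash-and-carry (borrow at r, buy the stock and collect the dividends, short the forward).
Profit at T = |F_mkt − F*| = |422.82 − 413.9481| = $8.87 per share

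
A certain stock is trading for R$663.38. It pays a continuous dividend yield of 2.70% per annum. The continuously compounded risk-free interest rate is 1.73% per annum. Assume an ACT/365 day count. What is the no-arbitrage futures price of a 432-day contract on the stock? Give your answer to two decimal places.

F = S·e^((r − q)T) = 663.38 · e^((0.0173 − 0.0270) × 432/365)
= 663.38 · e^-0.011481 = 663.38 × 0.988585
F = R$655.81

R$655.81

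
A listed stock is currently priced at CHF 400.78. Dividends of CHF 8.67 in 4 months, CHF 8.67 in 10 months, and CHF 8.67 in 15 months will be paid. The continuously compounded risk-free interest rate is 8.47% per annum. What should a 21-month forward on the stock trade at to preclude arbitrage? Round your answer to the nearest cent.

CHF 436.62

PV(dividends) I = 8.67·e^(−0.0847·4/12) + 8.67·e^(−0.0847·10/12) + 8.67·e^(−0.0847·15/12)
I = 8.4286 + 8.0791 + 7.7990 = 24.3067
F = (S − I)·e^(rT) = (400.78 − 24.3067) · e^(0.0847·21/12)
= 376.4733 · e^0.148225 = 376.4733 × 1.159774 = CHF 436.62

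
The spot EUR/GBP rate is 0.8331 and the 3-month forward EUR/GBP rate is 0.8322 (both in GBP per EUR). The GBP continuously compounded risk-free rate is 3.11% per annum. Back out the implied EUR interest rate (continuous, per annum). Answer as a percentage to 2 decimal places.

F = S·e^((r_GBP − r_EUR)T) ⇒ r_EUR = r_GBP − ln(F/S)/T
ln(0.8322/0.8331) = -0.001081; /(3/12) = -0.004324
r_EUR = 0.0311 + 0.004324 = 0.035424
r_EUR = 3.54%

3.54%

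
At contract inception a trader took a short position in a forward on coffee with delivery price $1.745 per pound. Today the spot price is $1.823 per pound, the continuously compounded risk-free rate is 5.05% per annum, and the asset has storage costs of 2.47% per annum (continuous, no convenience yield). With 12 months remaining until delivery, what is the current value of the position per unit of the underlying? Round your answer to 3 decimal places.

-$0.210 per pound

Current fair forward for the remaining 12 months: F = S·e^((r + u)·T), (r + u) = 0.0505 + 0.0247 = 0.0752
F = 1.823 · e^(0.0752 × 12/12) = 1.823 × 1.078100 = 1.9654
Value of long forward = (F − K)·e^(−rT) = (1.9654 − 1.745) · e^(−0.0505·12/12)
= 0.2204 × 0.950754 = 0.210
Short position value = −(long value) = -$0.210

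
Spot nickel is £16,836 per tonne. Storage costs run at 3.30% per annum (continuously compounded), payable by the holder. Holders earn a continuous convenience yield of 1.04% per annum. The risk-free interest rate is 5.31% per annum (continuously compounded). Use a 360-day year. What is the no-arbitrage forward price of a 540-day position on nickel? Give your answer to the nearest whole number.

£18,860 per tonne

Net carry = r + u − y = 0.0531 + 0.0330 − 0.0104 = 0.0757
F = S·e^((r+u−y)T) = 16836 · e^(0.0757 × 540/360) = 16836 · e^0.113550
= 16836 × 1.120248 = £18,860 per tonne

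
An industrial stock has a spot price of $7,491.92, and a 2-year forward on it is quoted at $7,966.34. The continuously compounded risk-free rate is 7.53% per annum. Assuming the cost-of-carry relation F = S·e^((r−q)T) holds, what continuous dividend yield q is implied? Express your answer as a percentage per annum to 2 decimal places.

From F = S·e^((r−q)T): (r − q) = ln(F/S)/T
ln(7966.34/7491.92) = ln(1.063324) = 0.061400
(r − q) = 0.061400 / (2) = 0.030700
q = r − ln(F/S)/T = 0.0753 − 0.030700 = 0.044600
q = 4.46%

4.46%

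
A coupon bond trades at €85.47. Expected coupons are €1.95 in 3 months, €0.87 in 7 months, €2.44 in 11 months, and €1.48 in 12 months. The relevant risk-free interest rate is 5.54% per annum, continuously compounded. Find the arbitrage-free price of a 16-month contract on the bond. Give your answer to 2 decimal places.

PV(coupons) I = 1.95·e^(−0.0554·3/12) + 0.87·e^(−0.0554·7/12) + 2.44·e^(−0.0554·11/12) + 1.48·e^(−0.0554·12/12)
I = 1.9232 + 0.8423 + 2.3192 + 1.4002 = 6.4849
F = (S − I)·e^(rT) = (85.47 − 6.4849) · e^(0.0554·16/12)
= 78.9851 · e^0.073867 = 78.9851 × 1.076664 = €85.04

€85.04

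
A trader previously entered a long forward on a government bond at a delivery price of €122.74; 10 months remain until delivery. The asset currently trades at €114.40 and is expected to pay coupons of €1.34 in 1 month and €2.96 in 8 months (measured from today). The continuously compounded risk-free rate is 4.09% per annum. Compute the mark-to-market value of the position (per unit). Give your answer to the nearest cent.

PV(remaining coupons) I = 1.34·e^(−0.0409·1/12) + 2.96·e^(−0.0409·8/12) = 4.2158
Current forward F = (S − I)·e^(rT) = (114.40 − 4.2158)·e^(0.0409·10/12) = 110.1842 × 1.034671 = 114.0044
Value (long) = (F − K)·e^(−rT) = (114.0044 − 122.74) × 0.966491 = -8.4429
Value = -€8.44

-€8.44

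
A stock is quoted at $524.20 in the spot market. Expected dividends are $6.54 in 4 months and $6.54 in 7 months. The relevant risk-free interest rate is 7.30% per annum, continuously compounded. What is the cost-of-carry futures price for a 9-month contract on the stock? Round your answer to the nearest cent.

PV(dividends) I = 6.54·e^(−0.0730·4/12) + 6.54·e^(−0.0730·7/12)
I = 6.3828 + 6.2674 = 12.6502
F = (S − I)·e^(rT) = (524.20 − 12.6502) · e^(0.0730·9/12)
= 511.5498 · e^0.054750 = 511.5498 × 1.056277 = $540.34

$540.34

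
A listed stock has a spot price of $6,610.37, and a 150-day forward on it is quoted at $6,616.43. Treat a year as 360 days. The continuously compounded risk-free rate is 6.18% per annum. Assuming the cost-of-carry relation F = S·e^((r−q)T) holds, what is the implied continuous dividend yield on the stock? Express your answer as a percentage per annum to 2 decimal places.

5.96%

From F = S·e^((r−q)T): (r − q) = ln(F/S)/T
ln(6616.43/6610.37) = ln(1.000917) = 0.000917
(r − q) = 0.000917 / (150/360) = 0.002201
q = r − ln(F/S)/T = 0.0618 − 0.002201 = 0.059599
q = 5.96%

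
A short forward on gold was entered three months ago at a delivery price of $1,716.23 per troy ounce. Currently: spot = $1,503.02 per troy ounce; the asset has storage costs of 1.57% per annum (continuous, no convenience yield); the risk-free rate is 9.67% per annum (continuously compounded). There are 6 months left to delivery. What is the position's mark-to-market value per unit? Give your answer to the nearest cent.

$120.36 per troy ounce

Current fair forward for the remaining 6 months: F = S·e^((r + u)·T), (r + u) = 0.0967 + 0.0157 = 0.1124
F = 1503.02 · e^(0.1124 × 6/12) = 1503.02 × 1.05780922 = 1589.9084
Value of long forward = (F − K)·e^(−rT) = (1589.9084 − 1716.23) · e^(−0.0967·6/12)
= -126.3216 × 0.95280025 = -120.36
Short position value = −(long value) = $120.36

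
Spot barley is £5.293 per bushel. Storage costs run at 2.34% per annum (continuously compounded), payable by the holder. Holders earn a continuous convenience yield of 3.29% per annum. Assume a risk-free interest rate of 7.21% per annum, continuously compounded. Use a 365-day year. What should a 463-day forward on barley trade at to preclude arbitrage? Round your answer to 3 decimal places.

Net carry = r + u − y = 0.0721 + 0.0234 − 0.0329 = 0.0626
F = S·e^((r+u−y)T) = 5.293 · e^(0.0626 × 463/365) = 5.293 · e^0.079408
= 5.293 × 1.082646 = £5.730 per bushel

£5.730 per bushel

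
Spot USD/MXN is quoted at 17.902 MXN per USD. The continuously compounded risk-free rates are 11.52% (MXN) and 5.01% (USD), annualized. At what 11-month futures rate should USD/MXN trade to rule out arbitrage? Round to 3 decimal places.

F = S·e^((r_MXN − r_USD)T) = 17.902 · e^((0.1152 − 0.0501) × 11/12)
= 17.902 · e^0.059675 = 17.902 × 1.061492
F = 19.003 MXN per USD

19.003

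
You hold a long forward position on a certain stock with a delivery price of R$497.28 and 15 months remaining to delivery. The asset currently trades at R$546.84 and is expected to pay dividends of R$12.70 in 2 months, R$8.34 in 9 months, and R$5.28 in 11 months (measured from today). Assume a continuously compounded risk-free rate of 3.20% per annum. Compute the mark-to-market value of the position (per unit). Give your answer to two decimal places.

PV(remaining dividends) I = 12.70·e^(−0.0320·2/12) + 8.34·e^(−0.0320·9/12) + 5.28·e^(−0.0320·11/12) = 25.9020
Current forward F = (S − I)·e^(rT) = (546.84 − 25.9020)·e^(0.0320·15/12) = 520.9380 × 1.040811 = 542.1980
Value (long) = (F − K)·e^(−rT) = (542.1980 − 497.28) × 0.960789 = 43.1567
Value = R$43.16

R$43.16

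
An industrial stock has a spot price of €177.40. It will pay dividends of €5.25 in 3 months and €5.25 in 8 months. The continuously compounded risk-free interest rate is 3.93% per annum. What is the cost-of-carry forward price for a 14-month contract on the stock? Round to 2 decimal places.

PV(dividends) I = 5.25·e^(−0.0393·3/12) + 5.25·e^(−0.0393·8/12)
I = 5.1987 + 5.1142 = 10.3129
F = (S − I)·e^(rT) = (177.40 − 10.3129) · e^(0.0393·14/12)
= 167.0871 · e^0.045850 = 167.0871 × 1.046917 = €174.93

€174.93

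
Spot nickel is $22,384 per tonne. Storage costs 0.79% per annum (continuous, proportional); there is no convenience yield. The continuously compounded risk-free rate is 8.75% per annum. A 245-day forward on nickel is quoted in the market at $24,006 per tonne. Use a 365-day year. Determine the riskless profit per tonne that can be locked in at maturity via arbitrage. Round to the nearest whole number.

Fair forward: F* = S·e^(carry·T), with carry = (r + u) = 0.0875 + 0.0079 = 0.0954
F* = 22384 · e^(0.0954 × 245/365) = 22384 · e^0.064036 = 22384 × 1.066131 = $23864.2763
Market $24006 > fair $23864.2763: forward overpriced → cash-and-carry (buy spot, short the forward).
At maturity, profit = |F_mkt − F*| = |24006 − 23864.2763| = $142 per tonne

$142 per tonne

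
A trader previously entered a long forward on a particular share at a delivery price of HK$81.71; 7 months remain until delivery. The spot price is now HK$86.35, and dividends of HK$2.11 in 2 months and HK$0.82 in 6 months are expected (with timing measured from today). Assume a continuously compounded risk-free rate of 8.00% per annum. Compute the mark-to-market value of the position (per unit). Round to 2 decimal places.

HK$5.50

PV(remaining dividends) I = 2.11·e^(−0.0800·2/12) + 0.82·e^(−0.0800·6/12) = 2.8699
Current forward F = (S − I)·e^(rT) = (86.35 − 2.8699)·e^(0.0800·7/12) = 83.4801 × 1.047773 = 87.4682
Value (long) = (F − K)·e^(−rT) = (87.4682 − 81.71) × 0.954405 = 5.4957
Value = HK$5.50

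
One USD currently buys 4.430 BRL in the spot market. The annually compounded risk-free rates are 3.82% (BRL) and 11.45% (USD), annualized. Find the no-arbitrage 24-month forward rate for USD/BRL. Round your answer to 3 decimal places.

3.844

By covered interest parity, F = S · (1+r_BRL)^T / (1+r_USD)^T
= 4.430 × 1.077859 / 1.242110 = 4.430 × 0.867765
F = 3.844 BRL per USD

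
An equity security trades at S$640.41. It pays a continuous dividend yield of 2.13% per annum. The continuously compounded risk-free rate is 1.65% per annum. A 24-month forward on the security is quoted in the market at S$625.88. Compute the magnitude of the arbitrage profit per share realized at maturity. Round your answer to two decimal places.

S$8.41 per share

Fair forward: F* = S·e^(carry·T), with carry = (r − q) = 0.0165 − 0.0213 = -0.0048
F* = 640.41 · e^(-0.0048 × 24/12) = 640.41 · e^-0.009600 = 640.41 × 0.990446 = S$634.2915
Market S$625.88 < fair S$634.2915: forward underpriced → reverse cash-and-carry (short spot, go long the forward).
At maturity, profit = |F_mkt − F*| = |625.88 − 634.2915| = S$8.41 per share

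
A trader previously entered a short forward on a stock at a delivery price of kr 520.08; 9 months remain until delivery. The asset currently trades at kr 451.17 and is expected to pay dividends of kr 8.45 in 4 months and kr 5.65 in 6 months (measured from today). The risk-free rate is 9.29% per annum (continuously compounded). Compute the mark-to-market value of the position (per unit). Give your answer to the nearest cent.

PV(remaining dividends) I = 8.45·e^(−0.0929·4/12) + 5.65·e^(−0.0929·6/12) = 13.5859
Current forward F = (S − I)·e^(rT) = (451.17 − 13.5859)·e^(0.0929·9/12) = 437.5841 × 1.072160 = 469.1602
Value (long) = (F − K)·e^(−rT) = (469.1602 − 520.08) × 0.932697 = -47.4927
Short position value = −(long value) = kr 47.49

kr 47.49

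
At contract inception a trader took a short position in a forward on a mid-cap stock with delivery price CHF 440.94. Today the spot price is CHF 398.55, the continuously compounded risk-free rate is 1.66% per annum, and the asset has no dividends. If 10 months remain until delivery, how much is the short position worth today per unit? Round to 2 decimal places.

CHF 36.33

Current fair forward for the remaining 10 months: F = S·e^(r·T), r = 0.0166
F = 398.55 · e^(0.0166 × 10/12) = 398.55 × 1.013929 = 404.1014
Value of long forward = (F − K)·e^(−rT) = (404.1014 − 440.94) · e^(−0.0166·10/12)
= -36.8386 × 0.986262 = -36.33
Short position value = −(long value) = CHF 36.33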